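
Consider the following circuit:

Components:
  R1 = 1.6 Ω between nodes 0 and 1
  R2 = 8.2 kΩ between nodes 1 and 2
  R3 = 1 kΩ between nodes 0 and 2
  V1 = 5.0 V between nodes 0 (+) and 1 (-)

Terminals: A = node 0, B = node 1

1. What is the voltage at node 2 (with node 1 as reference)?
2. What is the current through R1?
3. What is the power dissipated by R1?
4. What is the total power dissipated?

Nodal analysis, taking node 1 as the 0 V reference.
Source V1 fixes V_0 = 5 V.
KCL at each unknown node (sum of currents leaving = 0; resistances in Ω):
  Node 2: (V_2 - 0)/8200 + (V_2 - 5)/1000 = 0
Collecting terms: 0.001122 × V_2 = 0.005  =>  V_2 = 4.457 V
Part 1:
  Read off the nodal solution: V_2 = 4.457 V
Part 2:
  I_R1 = (V_0 - V_1)/R1 = (5 - 0)/1.6 = 3.125 A
  Magnitude: I_R1 = 3.125 A
Part 3:
  I_R1 = (V_0 - V_1)/R1 = (5 - 0)/1.6 = 3.125 A
  P_R1 = I_R1² × R1 = (3.125)² × 1.6 = 15.62 W
Part 4:
  Power in each resistor, P = (ΔV)²/R:
    P_R1 = (5 - 0)²/1.6 = 15.62 W
    P_R2 = (0 - 4.457)²/8200 = 0.002422 W
    P_R3 = (5 - 4.457)²/1000 = 0.0002954 W
  P_total = P_R1 + P_R2 + P_R3 = 15.63 W

Final answers:
1. V_2 = 4.457 V
2. I_R1 = 3.125 A
3. P_R1 = 15.62 W
4. P_total = 15.63 W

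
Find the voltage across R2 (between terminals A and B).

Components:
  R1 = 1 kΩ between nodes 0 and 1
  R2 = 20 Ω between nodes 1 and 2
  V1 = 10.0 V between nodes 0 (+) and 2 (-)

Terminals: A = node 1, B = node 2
R1 and R2 are in series across V1 (node 0 → node 1 → node 2), and the output A–B is taken across R2, so this is a voltage divider.
Series current: I = V1/(R1 + R2) = 10/(1000 + 20) = 10/1020 = 0.009804 A
V_R2 = I × R2 = V1 × R2/(R1 + R2) = 10 × 20/1020 = 0.1961 V

Final answer: 0.1961 V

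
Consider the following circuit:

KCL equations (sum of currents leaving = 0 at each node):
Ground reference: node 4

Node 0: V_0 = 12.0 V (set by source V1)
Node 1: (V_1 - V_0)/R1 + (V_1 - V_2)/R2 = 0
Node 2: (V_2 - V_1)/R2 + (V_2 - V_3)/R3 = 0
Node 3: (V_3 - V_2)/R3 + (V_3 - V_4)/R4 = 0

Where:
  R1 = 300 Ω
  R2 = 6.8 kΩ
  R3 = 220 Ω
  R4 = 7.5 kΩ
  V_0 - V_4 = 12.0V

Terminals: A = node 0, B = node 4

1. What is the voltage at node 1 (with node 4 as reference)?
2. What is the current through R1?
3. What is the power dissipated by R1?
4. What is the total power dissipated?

Nodal analysis, taking node 4 as the 0 V reference.
Source V1 fixes V_0 = 12 V.
KCL at each unknown node (sum of currents leaving = 0; resistances in Ω):
  Node 1: (V_1 - 12)/300 + (V_1 - V_2)/6800 = 0
  Node 2: (V_2 - V_1)/6800 + (V_2 - V_3)/220 = 0
  Node 3: (V_3 - V_2)/220 + (V_3 - 0)/7500 = 0
Collecting terms (coefficients in siemens):
  0.00348·V_1 - 0.0001471·V_2 = 0.04
  0.004693·V_2 - 0.0001471·V_1 - 0.004545·V_3 = 0
  0.004679·V_3 - 0.004545·V_2 = 0
Solving these 3 simultaneous equations (Gaussian elimination) gives:
  V_1 = 11.76 V, V_2 = 6.251 V, V_3 = 6.073 V
Part 1:
  Read off the nodal solution: V_1 = 11.76 V
Part 2:
  I_R1 = (V_0 - V_1)/R1 = (12 - 11.76)/300 = 0.0008097 A
  Magnitude: I_R1 = 0.0008097 A
Part 3:
  I_R1 = (V_0 - V_1)/R1 = (12 - 11.76)/300 = 0.0008097 A
  P_R1 = I_R1² × R1 = (0.0008097)² × 300 = 0.0001967 W
Part 4:
  Power in each resistor, P = (ΔV)²/R:
    P_R1 = (12 - 11.76)²/300 = 0.0001967 W
    P_R2 = (11.76 - 6.251)²/6800 = 0.004458 W
    P_R3 = (6.251 - 6.073)²/220 = 0.0001442 W
    P_R4 = (6.073 - 0)²/7500 = 0.004917 W
  P_total = P_R1 + P_R2 + P_R3 + P_R4 = 0.009717 W

Final answers:
1. V_1 = 11.76 V
2. I_R1 = 0.0008097 A
3. P_R1 = 0.0001967 W
4. P_total = 0.009717 W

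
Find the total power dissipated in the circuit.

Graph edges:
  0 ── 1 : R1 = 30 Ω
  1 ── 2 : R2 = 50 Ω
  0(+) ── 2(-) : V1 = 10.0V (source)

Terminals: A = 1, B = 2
Nodal analysis, taking node 2 as the 0 V reference.
Source V1 fixes V_0 = 10 V.
KCL at each unknown node (sum of currents leaving = 0; resistances in Ω):
  Node 1: (V_1 - 10)/30 + (V_1 - 0)/50 = 0
Collecting terms: 0.05333 × V_1 = 0.3333  =>  V_1 = 6.25 V
Power in each resistor, P = (ΔV)²/R:
  P_R1 = (10 - 6.25)²/30 = 0.4688 W
  P_R2 = (6.25 - 0)²/50 = 0.7812 W
P_total = P_R1 + P_R2 = 1.25 W

Final answer: 1.25 W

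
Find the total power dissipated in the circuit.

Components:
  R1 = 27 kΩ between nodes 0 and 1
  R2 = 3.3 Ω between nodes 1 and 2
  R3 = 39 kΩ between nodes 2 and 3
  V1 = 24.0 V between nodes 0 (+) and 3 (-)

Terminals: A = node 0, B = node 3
Nodal analysis, taking node 3 as the 0 V reference.
Source V1 fixes V_0 = 24 V.
KCL at each unknown node (sum of currents leaving = 0; resistances in Ω):
  Node 1: (V_1 - 24)/27000 + (V_1 - V_2)/3.3 = 0
  Node 2: (V_2 - V_1)/3.3 + (V_2 - 0)/39000 = 0
Collecting terms (coefficients in siemens):
  0.3031·V_1 - 0.303·V_2 = 0.0008889
  0.3031·V_2 - 0.303·V_1 = 0
Determinant D = (0.3031)(0.3031) - (-0.303)(-0.303) = 0.00001899
V_1 = [(0.0008889)(0.3031) - (-0.303)(0)]/D = 14.18 V
V_2 = [(0.3031)(0) - (0.0008889)(-0.303)]/D = 14.18 V
Power in each resistor, P = (ΔV)²/R:
  P_R1 = (24 - 14.18)²/27000 = 0.00357 W
  P_R2 = (14.18 - 14.18)²/3.3 = 0.0000004363 W
  P_R3 = (14.18 - 0)²/39000 = 0.005157 W
P_total = P_R1 + P_R2 + P_R3 = 0.008727 W

Final answer: 0.008727 W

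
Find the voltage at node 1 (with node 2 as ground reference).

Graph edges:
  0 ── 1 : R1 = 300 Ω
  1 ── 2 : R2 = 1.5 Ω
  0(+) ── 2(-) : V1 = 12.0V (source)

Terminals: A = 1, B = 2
Nodal analysis, taking node 2 as the 0 V reference.
Source V1 fixes V_0 = 12 V.
KCL at each unknown node (sum of currents leaving = 0; resistances in Ω):
  Node 1: (V_1 - 12)/300 + (V_1 - 0)/1.5 = 0
Collecting terms: 0.67 × V_1 = 0.04  =>  V_1 = 0.0597 V
The requested potential is V_1 = 0.0597 V.

Final answer: V_1 = 0.0597 V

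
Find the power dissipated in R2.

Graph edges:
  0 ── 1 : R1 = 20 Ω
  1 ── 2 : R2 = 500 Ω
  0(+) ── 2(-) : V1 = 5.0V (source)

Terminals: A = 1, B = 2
Nodal analysis, taking node 2 as the 0 V reference.
Source V1 fixes V_0 = 5 V.
KCL at each unknown node (sum of currents leaving = 0; resistances in Ω):
  Node 1: (V_1 - 5)/20 + (V_1 - 0)/500 = 0
Collecting terms: 0.052 × V_1 = 0.25  =>  V_1 = 4.808 V
I_R2 = (V_1 - V_2)/R2 = (4.808 - 0)/500 = 0.009615 A
P_R2 = I_R2² × R2 = (0.009615)² × 500 = 0.04623 W

Final answer: 0.04623 W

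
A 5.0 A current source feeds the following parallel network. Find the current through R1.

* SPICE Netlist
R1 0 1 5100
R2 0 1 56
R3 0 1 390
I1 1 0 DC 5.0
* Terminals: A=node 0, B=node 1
All resistors sit directly between nodes 0 and 1, so they are in parallel and share one voltage V; the full source current 5 A splits among them.
1/R_par = 1/5100 + 1/56 + 1/390 = 0.02062 S  =>  R_par = 48.5 Ω
V = I × R_par = 5 × 48.5 = 242.5 V
I_R1 = V/R1 = 242.5/5100 = 0.04755 A

Final answer: 0.04755 A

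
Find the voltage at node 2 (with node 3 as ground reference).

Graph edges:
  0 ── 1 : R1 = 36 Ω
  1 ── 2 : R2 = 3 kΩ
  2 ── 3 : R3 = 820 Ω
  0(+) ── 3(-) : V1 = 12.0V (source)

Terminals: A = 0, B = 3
Nodal analysis, taking node 3 as the 0 V reference.
Source V1 fixes V_0 = 12 V.
KCL at each unknown node (sum of currents leaving = 0; resistances in Ω):
  Node 1: (V_1 - 12)/36 + (V_1 - V_2)/3000 = 0
  Node 2: (V_2 - V_1)/3000 + (V_2 - 0)/820 = 0
Collecting terms (coefficients in siemens):
  0.02811·V_1 - 0.0003333·V_2 = 0.3333
  0.001553·V_2 - 0.0003333·V_1 = 0
Determinant D = (0.02811)(0.001553) - (-0.0003333)(-0.0003333) = 0.00004354
V_1 = [(0.3333)(0.001553) - (-0.0003333)(0)]/D = 11.89 V
V_2 = [(0.02811)(0) - (0.3333)(-0.0003333)]/D = 2.552 V
The requested potential is V_2 = 2.552 V.

Final answer: V_2 = 2.552 V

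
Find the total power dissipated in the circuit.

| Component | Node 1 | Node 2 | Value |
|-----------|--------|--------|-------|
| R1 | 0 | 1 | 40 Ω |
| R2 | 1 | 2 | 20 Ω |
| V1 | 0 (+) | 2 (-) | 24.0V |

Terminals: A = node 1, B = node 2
Nodal analysis, taking node 2 as the 0 V reference.
Source V1 fixes V_0 = 24 V.
KCL at each unknown node (sum of currents leaving = 0; resistances in Ω):
  Node 1: (V_1 - 24)/40 + (V_1 - 0)/20 = 0
Collecting terms: 0.075 × V_1 = 0.6  =>  V_1 = 8 V
Power in each resistor, P = (ΔV)²/R:
  P_R1 = (24 - 8)²/40 = 6.4 W
  P_R2 = (8 - 0)²/20 = 3.2 W
P_total = P_R1 + P_R2 = 9.6 W

Final answer: 9.6 W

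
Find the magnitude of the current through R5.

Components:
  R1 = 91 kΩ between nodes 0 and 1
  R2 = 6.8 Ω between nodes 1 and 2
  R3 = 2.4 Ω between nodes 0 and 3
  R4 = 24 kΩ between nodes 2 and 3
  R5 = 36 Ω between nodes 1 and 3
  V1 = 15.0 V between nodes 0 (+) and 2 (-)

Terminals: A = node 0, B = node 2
Nodal analysis, taking node 2 as the 0 V reference.
Source V1 fixes V_0 = 15 V.
KCL at each unknown node (sum of currents leaving = 0; resistances in Ω):
  Node 1: (V_1 - 15)/91000 + (V_1 - 0)/6.8 + (V_1 - V_3)/36 = 0
  Node 3: (V_3 - 15)/2.4 + (V_3 - 0)/24000 + (V_3 - V_1)/36 = 0
Collecting terms (coefficients in siemens):
  0.1748·V_1 - 0.02778·V_3 = 0.0001648
  0.4445·V_3 - 0.02778·V_1 = 6.25
Determinant D = (0.1748)(0.4445) - (-0.02778)(-0.02778) = 0.07695
V_1 = [(0.0001648)(0.4445) - (-0.02778)(6.25)]/D = 2.257 V
V_3 = [(0.1748)(6.25) - (0.0001648)(-0.02778)]/D = 14.2 V
I_R5 = (V_1 - V_3)/R5 = (2.257 - 14.2)/36 = -0.3318 A
|I_R5| = 0.3318 A

Final answer: |I_R5| = 0.3318 A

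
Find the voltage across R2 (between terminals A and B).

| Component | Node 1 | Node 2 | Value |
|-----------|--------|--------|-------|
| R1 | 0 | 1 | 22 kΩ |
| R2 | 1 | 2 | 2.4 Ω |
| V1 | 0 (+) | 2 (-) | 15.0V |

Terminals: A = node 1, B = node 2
R1 and R2 are in series across V1 (node 0 → node 1 → node 2), and the output A–B is taken across R2, so this is a voltage divider.
Series current: I = V1/(R1 + R2) = 15/(22000 + 2.4) = 15/22000 = 0.0006817 A
V_R2 = I × R2 = V1 × R2/(R1 + R2) = 15 × 2.4/22000 = 0.001636 V

Final answer: 0.001636 V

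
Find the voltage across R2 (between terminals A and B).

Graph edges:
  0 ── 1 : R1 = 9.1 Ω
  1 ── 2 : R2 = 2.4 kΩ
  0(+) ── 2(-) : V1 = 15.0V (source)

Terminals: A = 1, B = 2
R1 and R2 are in series across V1 (node 0 → node 1 → node 2), and the output A–B is taken across R2, so this is a voltage divider.
Series current: I = V1/(R1 + R2) = 15/(9.1 + 2400) = 15/2409 = 0.006226 A
V_R2 = I × R2 = V1 × R2/(R1 + R2) = 15 × 2400/2409 = 14.94 V

Final answer: 14.94 V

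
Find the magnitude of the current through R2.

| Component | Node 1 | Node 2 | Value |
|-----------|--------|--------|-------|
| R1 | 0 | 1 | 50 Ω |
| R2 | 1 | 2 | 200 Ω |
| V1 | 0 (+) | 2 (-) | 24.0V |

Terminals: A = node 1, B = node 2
Nodal analysis, taking node 2 as the 0 V reference.
Source V1 fixes V_0 = 24 V.
KCL at each unknown node (sum of currents leaving = 0; resistances in Ω):
  Node 1: (V_1 - 24)/50 + (V_1 - 0)/200 = 0
Collecting terms: 0.025 × V_1 = 0.48  =>  V_1 = 19.2 V
I_R2 = (V_1 - V_2)/R2 = (19.2 - 0)/200 = 0.096 A
|I_R2| = 0.096 A

Final answer: |I_R2| = 0.096 A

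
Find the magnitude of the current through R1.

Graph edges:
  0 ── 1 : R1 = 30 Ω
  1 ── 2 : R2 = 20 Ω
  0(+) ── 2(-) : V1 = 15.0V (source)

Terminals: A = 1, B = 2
Nodal analysis, taking node 2 as the 0 V reference.
Source V1 fixes V_0 = 15 V.
KCL at each unknown node (sum of currents leaving = 0; resistances in Ω):
  Node 1: (V_1 - 15)/30 + (V_1 - 0)/20 = 0
Collecting terms: 0.08333 × V_1 = 0.5  =>  V_1 = 6 V
I_R1 = (V_0 - V_1)/R1 = (15 - 6)/30 = 0.3 A
|I_R1| = 0.3 A

Final answer: |I_R1| = 0.3 A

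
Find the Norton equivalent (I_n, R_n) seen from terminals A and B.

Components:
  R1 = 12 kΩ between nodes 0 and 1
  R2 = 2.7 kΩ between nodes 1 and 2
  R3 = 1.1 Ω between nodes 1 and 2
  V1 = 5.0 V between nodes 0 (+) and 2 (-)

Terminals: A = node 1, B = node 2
Find the Thévenin equivalent first; then I_n = V_th/R_th and R_n = R_th.
Step 1 — V_th is the open-circuit voltage V_A - V_B (nothing connected across the terminals).
Nodal analysis, taking node 2 as the 0 V reference.
Source V1 fixes V_0 = 5 V.
KCL at each unknown node (sum of currents leaving = 0; resistances in Ω):
  Node 1: (V_1 - 5)/12000 + (V_1 - 0)/2700 + (V_1 - 0)/1.1 = 0
Collecting terms: 0.9095 × V_1 = 0.0004167  =>  V_1 = 0.0004581 V
V_th = V_1 - V_2 = 0.0004581 - 0 = 0.0004581 V
Step 2 — R_th: zero the source — replace V1 by a short circuit (node 2 merges into node 0) — and find the resistance seen between A (node 1) and B (node 0).
Reduce the network between node 1 (A) and node 0 (B) by series/parallel combination:
  Rp1 = R1 ‖ R2 ‖ R3 (parallel, all between nodes 0 and 1) = 1/(1/12000 + 1/2700 + 1/1.1) = 1.099 Ω
R_th = 1.099 Ω
I_n = V_th/R_th = 0.0004581/1.099 = 0.0004167 A, and R_n = R_th = 1.099 Ω

Final answer: I_n = 0.0004167 A, R_n = 1.099 Ω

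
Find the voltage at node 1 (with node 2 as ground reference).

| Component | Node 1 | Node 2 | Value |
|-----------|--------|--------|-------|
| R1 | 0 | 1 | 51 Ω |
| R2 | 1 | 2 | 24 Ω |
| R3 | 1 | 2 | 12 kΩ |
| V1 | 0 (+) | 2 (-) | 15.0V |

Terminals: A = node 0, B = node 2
Nodal analysis, taking node 2 as the 0 V reference.
Source V1 fixes V_0 = 15 V.
KCL at each unknown node (sum of currents leaving = 0; resistances in Ω):
  Node 1: (V_1 - 15)/51 + (V_1 - 0)/24 + (V_1 - 0)/12000 = 0
Collecting terms: 0.06136 × V_1 = 0.2941  =>  V_1 = 4.793 V
The requested potential is V_1 = 4.793 V.

Final answer: V_1 = 4.793 V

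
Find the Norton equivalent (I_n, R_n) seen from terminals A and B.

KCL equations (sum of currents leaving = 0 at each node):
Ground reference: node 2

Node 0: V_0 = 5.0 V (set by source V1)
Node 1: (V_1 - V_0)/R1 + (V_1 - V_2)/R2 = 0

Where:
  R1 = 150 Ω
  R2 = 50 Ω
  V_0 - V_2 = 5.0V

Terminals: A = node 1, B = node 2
Find the Thévenin equivalent first; then I_n = V_th/R_th and R_n = R_th.
Step 1 — V_th is the open-circuit voltage V_A - V_B (nothing connected across the terminals).
Nodal analysis, taking node 2 as the 0 V reference.
Source V1 fixes V_0 = 5 V.
KCL at each unknown node (sum of currents leaving = 0; resistances in Ω):
  Node 1: (V_1 - 5)/150 + (V_1 - 0)/50 = 0
Collecting terms: 0.02667 × V_1 = 0.03333  =>  V_1 = 1.25 V
V_th = V_1 - V_2 = 1.25 - 0 = 1.25 V
Step 2 — R_th: zero the source — replace V1 by a short circuit (node 2 merges into node 0) — and find the resistance seen between A (node 1) and B (node 0).
Reduce the network between node 1 (A) and node 0 (B) by series/parallel combination:
  Rp1 = R1 ‖ R2 (parallel, both between nodes 0 and 1) = 1/(1/150 + 1/50) = 37.5 Ω
R_th = 37.5 Ω
I_n = V_th/R_th = 1.25/37.5 = 0.03333 A, and R_n = R_th = 37.5 Ω

Final answer: I_n = 0.03333 A, R_n = 37.5 Ω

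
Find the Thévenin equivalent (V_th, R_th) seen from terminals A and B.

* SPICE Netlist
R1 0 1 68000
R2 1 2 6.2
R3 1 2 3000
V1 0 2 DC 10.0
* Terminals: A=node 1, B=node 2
Step 1 — V_th is the open-circuit voltage V_A - V_B (nothing connected across the terminals).
Nodal analysis, taking node 2 as the 0 V reference.
Source V1 fixes V_0 = 10 V.
KCL at each unknown node (sum of currents leaving = 0; resistances in Ω):
  Node 1: (V_1 - 10)/68000 + (V_1 - 0)/6.2 + (V_1 - 0)/3000 = 0
Collecting terms: 0.1616 × V_1 = 0.0001471  =>  V_1 = 0.0009098 V
V_th = V_1 - V_2 = 0.0009098 - 0 = 0.0009098 V
Step 2 — R_th: zero the source — replace V1 by a short circuit (node 2 merges into node 0) — and find the resistance seen between A (node 1) and B (node 0).
Reduce the network between node 1 (A) and node 0 (B) by series/parallel combination:
  Rp1 = R1 ‖ R2 ‖ R3 (parallel, all between nodes 0 and 1) = 1/(1/68000 + 1/6.2 + 1/3000) = 6.187 Ω
R_th = 6.187 Ω

Final answer: V_th = 0.0009098 V, R_th = 6.187 Ω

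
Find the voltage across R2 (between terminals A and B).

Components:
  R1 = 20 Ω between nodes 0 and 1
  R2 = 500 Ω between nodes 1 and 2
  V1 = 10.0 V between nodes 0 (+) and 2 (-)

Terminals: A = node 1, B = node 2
R1 and R2 are in series across V1 (node 0 → node 1 → node 2), and the output A–B is taken across R2, so this is a voltage divider.
Series current: I = V1/(R1 + R2) = 10/(20 + 500) = 10/520 = 0.01923 A
V_R2 = I × R2 = V1 × R2/(R1 + R2) = 10 × 500/520 = 9.615 V

Final answer: 9.615 V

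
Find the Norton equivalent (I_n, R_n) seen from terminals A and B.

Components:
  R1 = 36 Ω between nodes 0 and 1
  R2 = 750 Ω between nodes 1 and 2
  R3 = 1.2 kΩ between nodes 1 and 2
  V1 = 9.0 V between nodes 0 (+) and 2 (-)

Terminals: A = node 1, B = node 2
Find the Thévenin equivalent first; then I_n = V_th/R_th and R_n = R_th.
Step 1 — V_th is the open-circuit voltage V_A - V_B (nothing connected across the terminals).
Nodal analysis, taking node 2 as the 0 V reference.
Source V1 fixes V_0 = 9 V.
KCL at each unknown node (sum of currents leaving = 0; resistances in Ω):
  Node 1: (V_1 - 9)/36 + (V_1 - 0)/750 + (V_1 - 0)/1200 = 0
Collecting terms: 0.02994 × V_1 = 0.25  =>  V_1 = 8.349 V
V_th = V_1 - V_2 = 8.349 - 0 = 8.349 V
Step 2 — R_th: zero the source — replace V1 by a short circuit (node 2 merges into node 0) — and find the resistance seen between A (node 1) and B (node 0).
Reduce the network between node 1 (A) and node 0 (B) by series/parallel combination:
  Rp1 = R1 ‖ R2 ‖ R3 (parallel, all between nodes 0 and 1) = 1/(1/36 + 1/750 + 1/1200) = 33.4 Ω
R_th = 33.4 Ω
I_n = V_th/R_th = 8.349/33.4 = 0.25 A, and R_n = R_th = 33.4 Ω

Final answer: I_n = 0.25 A, R_n = 33.4 Ω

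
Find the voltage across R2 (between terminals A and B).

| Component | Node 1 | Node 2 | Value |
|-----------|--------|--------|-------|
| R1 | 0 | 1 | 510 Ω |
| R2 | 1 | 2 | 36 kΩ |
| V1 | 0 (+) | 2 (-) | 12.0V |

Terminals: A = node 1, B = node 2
R1 and R2 are in series across V1 (node 0 → node 1 → node 2), and the output A–B is taken across R2, so this is a voltage divider.
Series current: I = V1/(R1 + R2) = 12/(510 + 36000) = 12/36510 = 0.0003287 A
V_R2 = I × R2 = V1 × R2/(R1 + R2) = 12 × 36000/36510 = 11.83 V

Final answer: 11.83 V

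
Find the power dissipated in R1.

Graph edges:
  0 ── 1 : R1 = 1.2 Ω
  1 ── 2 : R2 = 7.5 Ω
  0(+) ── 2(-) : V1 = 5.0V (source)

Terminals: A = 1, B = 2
Nodal analysis, taking node 2 as the 0 V reference.
Source V1 fixes V_0 = 5 V.
KCL at each unknown node (sum of currents leaving = 0; resistances in Ω):
  Node 1: (V_1 - 5)/1.2 + (V_1 - 0)/7.5 = 0
Collecting terms: 0.9667 × V_1 = 4.167  =>  V_1 = 4.31 V
I_R1 = (V_0 - V_1)/R1 = (5 - 4.31)/1.2 = 0.5747 A
P_R1 = I_R1² × R1 = (0.5747)² × 1.2 = 0.3964 W

Final answer: 0.3964 W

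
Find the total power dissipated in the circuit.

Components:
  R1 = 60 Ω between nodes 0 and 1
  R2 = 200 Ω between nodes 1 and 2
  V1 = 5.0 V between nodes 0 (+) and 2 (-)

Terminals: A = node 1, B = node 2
Nodal analysis, taking node 2 as the 0 V reference.
Source V1 fixes V_0 = 5 V.
KCL at each unknown node (sum of currents leaving = 0; resistances in Ω):
  Node 1: (V_1 - 5)/60 + (V_1 - 0)/200 = 0
Collecting terms: 0.02167 × V_1 = 0.08333  =>  V_1 = 3.846 V
Power in each resistor, P = (ΔV)²/R:
  P_R1 = (5 - 3.846)²/60 = 0.02219 W
  P_R2 = (3.846 - 0)²/200 = 0.07396 W
P_total = P_R1 + P_R2 = 0.09615 W

Final answer: 0.09615 W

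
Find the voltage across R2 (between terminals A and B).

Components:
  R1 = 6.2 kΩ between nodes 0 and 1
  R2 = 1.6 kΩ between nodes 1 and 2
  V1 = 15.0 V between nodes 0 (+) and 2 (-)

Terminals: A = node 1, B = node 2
R1 and R2 are in series across V1 (node 0 → node 1 → node 2), and the output A–B is taken across R2, so this is a voltage divider.
Series current: I = V1/(R1 + R2) = 15/(6200 + 1600) = 15/7800 = 0.001923 A
V_R2 = I × R2 = V1 × R2/(R1 + R2) = 15 × 1600/7800 = 3.077 V

Final answer: 3.077 V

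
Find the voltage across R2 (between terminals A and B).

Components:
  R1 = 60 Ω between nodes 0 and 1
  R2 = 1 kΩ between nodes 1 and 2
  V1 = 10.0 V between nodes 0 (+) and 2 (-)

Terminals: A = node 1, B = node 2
R1 and R2 are in series across V1 (node 0 → node 1 → node 2), and the output A–B is taken across R2, so this is a voltage divider.
Series current: I = V1/(R1 + R2) = 10/(60 + 1000) = 10/1060 = 0.009434 A
V_R2 = I × R2 = V1 × R2/(R1 + R2) = 10 × 1000/1060 = 9.434 V

Final answer: 9.434 V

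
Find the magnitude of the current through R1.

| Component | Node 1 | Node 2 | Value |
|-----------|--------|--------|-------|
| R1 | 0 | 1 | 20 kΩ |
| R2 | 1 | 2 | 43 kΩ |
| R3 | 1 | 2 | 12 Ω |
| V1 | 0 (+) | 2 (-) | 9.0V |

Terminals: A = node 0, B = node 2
Nodal analysis, taking node 2 as the 0 V reference.
Source V1 fixes V_0 = 9 V.
KCL at each unknown node (sum of currents leaving = 0; resistances in Ω):
  Node 1: (V_1 - 9)/20000 + (V_1 - 0)/43000 + (V_1 - 0)/12 = 0
Collecting terms: 0.08341 × V_1 = 0.00045  =>  V_1 = 0.005395 V
I_R1 = (V_0 - V_1)/R1 = (9 - 0.005395)/20000 = 0.0004497 A
|I_R1| = 0.0004497 A

Final answer: |I_R1| = 0.0004497 A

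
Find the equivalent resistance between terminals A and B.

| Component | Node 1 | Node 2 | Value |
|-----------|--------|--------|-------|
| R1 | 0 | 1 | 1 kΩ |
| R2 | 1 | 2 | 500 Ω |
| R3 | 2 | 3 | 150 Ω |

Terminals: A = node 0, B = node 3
Reduce the network between node 0 (A) and node 3 (B) by series/parallel combination:
  Rs1 = R1 + R2 (series, joined only at node 1) = 1000 + 500 = 1500 Ω
  Rs2 = R3 + Rs1 (series, joined only at node 2) = 150 + 1500 = 1650 Ω
R_eq = 1.65 kΩ

Final answer: 1.65 kΩ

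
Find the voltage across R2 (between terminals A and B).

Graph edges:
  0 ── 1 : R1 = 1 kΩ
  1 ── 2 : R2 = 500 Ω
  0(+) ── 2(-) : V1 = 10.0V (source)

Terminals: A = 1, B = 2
R1 and R2 are in series across V1 (node 0 → node 1 → node 2), and the output A–B is taken across R2, so this is a voltage divider.
Series current: I = V1/(R1 + R2) = 10/(1000 + 500) = 10/1500 = 0.006667 A
V_R2 = I × R2 = V1 × R2/(R1 + R2) = 10 × 500/1500 = 3.333 V

Final answer: 3.333 V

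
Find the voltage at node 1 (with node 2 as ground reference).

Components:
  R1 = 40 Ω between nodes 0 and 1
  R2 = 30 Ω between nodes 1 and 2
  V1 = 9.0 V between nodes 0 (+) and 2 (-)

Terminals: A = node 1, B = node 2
Nodal analysis, taking node 2 as the 0 V reference.
Source V1 fixes V_0 = 9 V.
KCL at each unknown node (sum of currents leaving = 0; resistances in Ω):
  Node 1: (V_1 - 9)/40 + (V_1 - 0)/30 = 0
Collecting terms: 0.05833 × V_1 = 0.225  =>  V_1 = 3.857 V
The requested potential is V_1 = 3.857 V.

Final answer: V_1 = 3.857 V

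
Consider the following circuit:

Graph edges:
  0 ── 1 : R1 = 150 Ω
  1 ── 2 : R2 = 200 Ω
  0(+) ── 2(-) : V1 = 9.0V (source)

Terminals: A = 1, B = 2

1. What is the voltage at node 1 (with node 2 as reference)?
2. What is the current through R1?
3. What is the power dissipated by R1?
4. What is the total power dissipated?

Nodal analysis, taking node 2 as the 0 V reference.
Source V1 fixes V_0 = 9 V.
KCL at each unknown node (sum of currents leaving = 0; resistances in Ω):
  Node 1: (V_1 - 9)/150 + (V_1 - 0)/200 = 0
Collecting terms: 0.01167 × V_1 = 0.06  =>  V_1 = 5.143 V
Part 1:
  Read off the nodal solution: V_1 = 5.143 V
Part 2:
  I_R1 = (V_0 - V_1)/R1 = (9 - 5.143)/150 = 0.02571 A
  Magnitude: I_R1 = 0.02571 A
Part 3:
  I_R1 = (V_0 - V_1)/R1 = (9 - 5.143)/150 = 0.02571 A
  P_R1 = I_R1² × R1 = (0.02571)² × 150 = 0.09918 W
Part 4:
  Power in each resistor, P = (ΔV)²/R:
    P_R1 = (9 - 5.143)²/150 = 0.09918 W
    P_R2 = (5.143 - 0)²/200 = 0.1322 W
  P_total = P_R1 + P_R2 = 0.2314 W

Final answers:
1. V_1 = 5.143 V
2. I_R1 = 0.02571 A
3. P_R1 = 0.09918 W
4. P_total = 0.2314 W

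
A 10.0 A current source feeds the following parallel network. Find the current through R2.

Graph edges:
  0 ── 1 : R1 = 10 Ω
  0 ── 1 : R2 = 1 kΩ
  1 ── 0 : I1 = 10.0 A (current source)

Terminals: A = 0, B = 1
All resistors sit directly between nodes 0 and 1, so they are in parallel and share one voltage V; the full source current 10 A splits among them.
1/R_par = 1/10 + 1/1000 = 0.101 S  =>  R_par = 9.901 Ω
V = I × R_par = 10 × 9.901 = 99.01 V
I_R2 = V/R2 = 99.01/1000 = 0.09901 A

Final answer: 0.09901 A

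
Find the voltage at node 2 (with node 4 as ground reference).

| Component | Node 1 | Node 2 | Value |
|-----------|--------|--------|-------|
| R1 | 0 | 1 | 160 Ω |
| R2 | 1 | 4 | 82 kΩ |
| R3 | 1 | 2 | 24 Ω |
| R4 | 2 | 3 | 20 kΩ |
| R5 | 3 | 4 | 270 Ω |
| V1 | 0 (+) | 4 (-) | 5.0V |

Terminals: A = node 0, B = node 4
Nodal analysis, taking node 4 as the 0 V reference.
Source V1 fixes V_0 = 5 V.
KCL at each unknown node (sum of currents leaving = 0; resistances in Ω):
  Node 1: (V_1 - 5)/160 + (V_1 - 0)/82000 + (V_1 - V_2)/24 = 0
  Node 2: (V_2 - V_1)/24 + (V_2 - V_3)/20000 = 0
  Node 3: (V_3 - V_2)/20000 + (V_3 - 0)/270 = 0
Collecting terms (coefficients in siemens):
  0.04793·V_1 - 0.04167·V_2 = 0.03125
  0.04172·V_2 - 0.04167·V_1 - 0.00005·V_3 = 0
  0.003754·V_3 - 0.00005·V_2 = 0
Solving these 3 simultaneous equations (Gaussian elimination) gives:
  V_1 = 4.951 V, V_2 = 4.945 V, V_3 = 0.06587 V
The requested potential is V_2 = 4.945 V.

Final answer: V_2 = 4.945 V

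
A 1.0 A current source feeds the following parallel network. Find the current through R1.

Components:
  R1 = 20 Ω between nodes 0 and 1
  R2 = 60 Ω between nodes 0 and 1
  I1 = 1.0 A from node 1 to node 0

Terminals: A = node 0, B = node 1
All resistors sit directly between nodes 0 and 1, so they are in parallel and share one voltage V; the full source current 1 A splits among them.
1/R_par = 1/20 + 1/60 = 0.06667 S  =>  R_par = 15 Ω
V = I × R_par = 1 × 15 = 15 V
I_R1 = V/R1 = 15/20 = 0.75 A

Final answer: 0.75 A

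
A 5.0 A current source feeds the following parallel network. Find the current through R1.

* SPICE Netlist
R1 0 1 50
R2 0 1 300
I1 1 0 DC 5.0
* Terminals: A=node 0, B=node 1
All resistors sit directly between nodes 0 and 1, so they are in parallel and share one voltage V; the full source current 5 A splits among them.
1/R_par = 1/50 + 1/300 = 0.02333 S  =>  R_par = 42.86 Ω
V = I × R_par = 5 × 42.86 = 214.3 V
I_R1 = V/R1 = 214.3/50 = 4.286 A

Final answer: 4.286 A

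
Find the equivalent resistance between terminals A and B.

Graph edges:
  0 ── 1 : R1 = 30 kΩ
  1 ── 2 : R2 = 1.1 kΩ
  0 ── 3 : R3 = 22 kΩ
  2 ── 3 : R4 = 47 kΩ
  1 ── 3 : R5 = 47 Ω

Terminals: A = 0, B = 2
The network is not a plain series/parallel combination. Inject a 1 A test current into terminal A (node 0) and return it from terminal B (node 2); then R_eq = V_A / (1 A).
Nodal analysis, taking node 2 as the 0 V reference.
Current source I_test pushes 1 A into node 0 and draws it out of node 2.
KCL at each unknown node (sum of currents leaving = 0; resistances in Ω):
  Node 0: (V_0 - V_1)/30000 + (V_0 - V_3)/22000 - 1 = 0
  Node 1: (V_1 - V_0)/30000 + (V_1 - 0)/1100 + (V_1 - V_3)/47 = 0
  Node 3: (V_3 - V_0)/22000 + (V_3 - V_1)/47 + (V_3 - 0)/47000 = 0
Collecting terms (coefficients in siemens):
  0.00007879·V_0 - 0.00003333·V_1 - 0.00004545·V_3 = 1
  0.02222·V_1 - 0.00003333·V_0 - 0.02128·V_3 = 0
  0.02134·V_3 - 0.00004545·V_0 - 0.02128·V_1 = 0
Solving these 3 simultaneous equations (Gaussian elimination) gives:
  V_0 = 13780 V, V_1 = 1074 V, V_3 = 1100 V
R_eq = V_0 / 1 A = 13780 Ω = 13.78 kΩ

Final answer: 13.78 kΩ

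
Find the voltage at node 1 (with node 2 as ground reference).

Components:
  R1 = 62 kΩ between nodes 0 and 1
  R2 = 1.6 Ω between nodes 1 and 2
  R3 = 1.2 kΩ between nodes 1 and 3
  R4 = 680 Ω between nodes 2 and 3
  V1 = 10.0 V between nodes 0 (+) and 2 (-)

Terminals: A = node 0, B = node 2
Nodal analysis, taking node 2 as the 0 V reference.
Source V1 fixes V_0 = 10 V.
KCL at each unknown node (sum of currents leaving = 0; resistances in Ω):
  Node 1: (V_1 - 10)/62000 + (V_1 - 0)/1.6 + (V_1 - V_3)/1200 = 0
  Node 3: (V_3 - V_1)/1200 + (V_3 - 0)/680 = 0
Collecting terms (coefficients in siemens):
  0.6258·V_1 - 0.0008333·V_3 = 0.0001613
  0.002304·V_3 - 0.0008333·V_1 = 0
Determinant D = (0.6258)(0.002304) - (-0.0008333)(-0.0008333) = 0.001441
V_1 = [(0.0001613)(0.002304) - (-0.0008333)(0)]/D = 0.0002578 V
V_3 = [(0.6258)(0) - (0.0001613)(-0.0008333)]/D = 0.00009326 V
The requested potential is V_1 = 0.0002578 V.

Final answer: V_1 = 0.0002578 V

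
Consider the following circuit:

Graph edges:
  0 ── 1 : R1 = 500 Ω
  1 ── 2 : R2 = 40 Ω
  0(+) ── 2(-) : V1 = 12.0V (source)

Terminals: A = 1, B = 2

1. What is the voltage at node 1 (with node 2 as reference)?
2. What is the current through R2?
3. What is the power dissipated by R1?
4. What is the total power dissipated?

Nodal analysis, taking node 2 as the 0 V reference.
Source V1 fixes V_0 = 12 V.
KCL at each unknown node (sum of currents leaving = 0; resistances in Ω):
  Node 1: (V_1 - 12)/500 + (V_1 - 0)/40 = 0
Collecting terms: 0.027 × V_1 = 0.024  =>  V_1 = 0.8889 V
Part 1:
  Read off the nodal solution: V_1 = 0.8889 V
Part 2:
  I_R2 = (V_1 - V_2)/R2 = (0.8889 - 0)/40 = 0.02222 A
  Magnitude: I_R2 = 0.02222 A
Part 3:
  I_R1 = (V_0 - V_1)/R1 = (12 - 0.8889)/500 = 0.02222 A
  P_R1 = I_R1² × R1 = (0.02222)² × 500 = 0.2469 W
Part 4:
  Power in each resistor, P = (ΔV)²/R:
    P_R1 = (12 - 0.8889)²/500 = 0.2469 W
    P_R2 = (0.8889 - 0)²/40 = 0.01975 W
  P_total = P_R1 + P_R2 = 0.2667 W

Final answers:
1. V_1 = 0.8889 V
2. I_R2 = 0.02222 A
3. P_R1 = 0.2469 W
4. P_total = 0.2667 W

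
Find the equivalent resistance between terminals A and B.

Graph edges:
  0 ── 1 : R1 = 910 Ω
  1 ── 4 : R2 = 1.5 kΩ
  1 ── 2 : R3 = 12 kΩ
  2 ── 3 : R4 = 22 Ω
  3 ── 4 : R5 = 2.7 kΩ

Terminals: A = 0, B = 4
Reduce the network between node 0 (A) and node 4 (B) by series/parallel combination:
  Rs1 = R3 + R4 (series, joined only at node 2) = 12000 + 22 = 12020 Ω
  Rs2 = R5 + Rs1 (series, joined only at node 3) = 2700 + 12020 = 14720 Ω
  Rp1 = R2 ‖ Rs2 (parallel, both between nodes 1 and 4) = 1/(1/1500 + 1/14720) = 1361 Ω
  Rs3 = R1 + Rp1 (series, joined only at node 1) = 910 + 1361 = 2271 Ω
R_eq = 2.271 kΩ

Final answer: 2.271 kΩ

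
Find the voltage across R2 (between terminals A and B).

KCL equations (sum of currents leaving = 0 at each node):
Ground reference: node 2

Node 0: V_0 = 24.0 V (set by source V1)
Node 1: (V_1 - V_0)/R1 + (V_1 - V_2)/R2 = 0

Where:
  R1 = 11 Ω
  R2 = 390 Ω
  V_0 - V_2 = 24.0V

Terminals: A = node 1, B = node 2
R1 and R2 are in series across V1 (node 0 → node 1 → node 2), and the output A–B is taken across R2, so this is a voltage divider.
Series current: I = V1/(R1 + R2) = 24/(11 + 390) = 24/401 = 0.05985 A
V_R2 = I × R2 = V1 × R2/(R1 + R2) = 24 × 390/401 = 23.34 V

Final answer: 23.34 V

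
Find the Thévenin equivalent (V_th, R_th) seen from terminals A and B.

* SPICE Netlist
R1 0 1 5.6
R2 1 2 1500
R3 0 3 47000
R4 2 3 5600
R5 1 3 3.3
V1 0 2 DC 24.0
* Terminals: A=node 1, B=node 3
Step 1 — V_th is the open-circuit voltage V_A - V_B (nothing connected across the terminals).
Nodal analysis, taking node 2 as the 0 V reference.
Source V1 fixes V_0 = 24 V.
KCL at each unknown node (sum of currents leaving = 0; resistances in Ω):
  Node 1: (V_1 - 24)/5.6 + (V_1 - 0)/1500 + (V_1 - V_3)/3.3 = 0
  Node 3: (V_3 - 24)/47000 + (V_3 - 0)/5600 + (V_3 - V_1)/3.3 = 0
Collecting terms (coefficients in siemens):
  0.4823·V_1 - 0.303·V_3 = 4.286
  0.3032·V_3 - 0.303·V_1 = 0.0005106
Determinant D = (0.4823)(0.3032) - (-0.303)(-0.303) = 0.05441
V_1 = [(4.286)(0.3032) - (-0.303)(0.0005106)]/D = 23.89 V
V_3 = [(0.4823)(0.0005106) - (4.286)(-0.303)]/D = 23.87 V
V_th = V_1 - V_3 = 23.89 - 23.87 = 0.01406 V
Step 2 — R_th: zero the source — replace V1 by a short circuit (node 2 merges into node 0) — and find the resistance seen between A (node 1) and B (node 3).
Reduce the network between node 1 (A) and node 3 (B) by series/parallel combination:
  Rp1 = R1 ‖ R2 (parallel, both between nodes 0 and 1) = 1/(1/5.6 + 1/1500) = 5.579 Ω
  Rp2 = R3 ‖ R4 (parallel, both between nodes 0 and 3) = 1/(1/47000 + 1/5600) = 5004 Ω
  Rs1 = Rp1 + Rp2 (series, joined only at node 0) = 5.579 + 5004 = 5009 Ω
  Rp3 = R5 ‖ Rs1 (parallel, both between nodes 1 and 3) = 1/(1/3.3 + 1/5009) = 3.298 Ω
R_th = 3.298 Ω

Final answer: V_th = 0.01406 V, R_th = 3.298 Ω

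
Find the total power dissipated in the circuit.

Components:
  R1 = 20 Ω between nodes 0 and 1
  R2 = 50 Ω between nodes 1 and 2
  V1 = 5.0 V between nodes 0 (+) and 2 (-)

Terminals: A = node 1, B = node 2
Nodal analysis, taking node 2 as the 0 V reference.
Source V1 fixes V_0 = 5 V.
KCL at each unknown node (sum of currents leaving = 0; resistances in Ω):
  Node 1: (V_1 - 5)/20 + (V_1 - 0)/50 = 0
Collecting terms: 0.07 × V_1 = 0.25  =>  V_1 = 3.571 V
Power in each resistor, P = (ΔV)²/R:
  P_R1 = (5 - 3.571)²/20 = 0.102 W
  P_R2 = (3.571 - 0)²/50 = 0.2551 W
P_total = P_R1 + P_R2 = 0.3571 W

Final answer: 0.3571 W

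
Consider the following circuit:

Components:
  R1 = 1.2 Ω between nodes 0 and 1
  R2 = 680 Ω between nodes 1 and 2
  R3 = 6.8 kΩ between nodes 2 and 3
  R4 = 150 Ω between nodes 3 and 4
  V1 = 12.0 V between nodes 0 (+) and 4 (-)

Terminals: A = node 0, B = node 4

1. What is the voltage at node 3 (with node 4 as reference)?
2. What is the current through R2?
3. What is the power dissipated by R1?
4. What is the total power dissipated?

Nodal analysis, taking node 4 as the 0 V reference.
Source V1 fixes V_0 = 12 V.
KCL at each unknown node (sum of currents leaving = 0; resistances in Ω):
  Node 1: (V_1 - 12)/1.2 + (V_1 - V_2)/680 = 0
  Node 2: (V_2 - V_1)/680 + (V_2 - V_3)/6800 = 0
  Node 3: (V_3 - V_2)/6800 + (V_3 - 0)/150 = 0
Collecting terms (coefficients in siemens):
  0.8348·V_1 - 0.001471·V_2 = 10
  0.001618·V_2 - 0.001471·V_1 - 0.0001471·V_3 = 0
  0.006814·V_3 - 0.0001471·V_2 = 0
Solving these 3 simultaneous equations (Gaussian elimination) gives:
  V_1 = 12 V, V_2 = 10.93 V, V_3 = 0.2359 V
Part 1:
  Read off the nodal solution: V_3 = 0.2359 V
Part 2:
  I_R2 = (V_1 - V_2)/R2 = (12 - 10.93)/680 = 0.001572 A
  Magnitude: I_R2 = 0.001572 A
Part 3:
  I_R1 = (V_0 - V_1)/R1 = (12 - 12)/1.2 = 0.001572 A
  P_R1 = I_R1² × R1 = (0.001572)² × 1.2 = 0.000002967 W
Part 4:
  Power in each resistor, P = (ΔV)²/R:
    P_R1 = (12 - 12)²/1.2 = 0.000002967 W
    P_R2 = (12 - 10.93)²/680 = 0.001681 W
    P_R3 = (10.93 - 0.2359)²/6800 = 0.01681 W
    P_R4 = (0.2359 - 0)²/150 = 0.0003709 W
  P_total = P_R1 + P_R2 + P_R3 + P_R4 = 0.01887 W

Final answers:
1. V_3 = 0.2359 V
2. I_R2 = 0.001572 A
3. P_R1 = 2.967e-06 W
4. P_total = 0.01887 W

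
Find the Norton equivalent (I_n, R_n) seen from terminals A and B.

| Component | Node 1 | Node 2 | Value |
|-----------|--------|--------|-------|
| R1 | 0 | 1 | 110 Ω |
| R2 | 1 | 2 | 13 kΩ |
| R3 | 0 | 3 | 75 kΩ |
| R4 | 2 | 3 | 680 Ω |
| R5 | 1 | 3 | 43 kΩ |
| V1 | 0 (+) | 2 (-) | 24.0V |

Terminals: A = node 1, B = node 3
Find the Thévenin equivalent first; then I_n = V_th/R_th and R_n = R_th.
Step 1 — V_th is the open-circuit voltage V_A - V_B (nothing connected across the terminals).
Nodal analysis, taking node 2 as the 0 V reference.
Source V1 fixes V_0 = 24 V.
KCL at each unknown node (sum of currents leaving = 0; resistances in Ω):
  Node 1: (V_1 - 24)/110 + (V_1 - 0)/13000 + (V_1 - V_3)/43000 = 0
  Node 3: (V_3 - 24)/75000 + (V_3 - 0)/680 + (V_3 - V_1)/43000 = 0
Collecting terms (coefficients in siemens):
  0.009191·V_1 - 0.00002326·V_3 = 0.2182
  0.001507·V_3 - 0.00002326·V_1 = 0.00032
Determinant D = (0.009191)(0.001507) - (-0.00002326)(-0.00002326) = 0.00001385
V_1 = [(0.2182)(0.001507) - (-0.00002326)(0.00032)]/D = 23.74 V
V_3 = [(0.009191)(0.00032) - (0.2182)(-0.00002326)]/D = 0.5786 V
V_th = V_1 - V_3 = 23.74 - 0.5786 = 23.16 V
Step 2 — R_th: zero the source — replace V1 by a short circuit (node 2 merges into node 0) — and find the resistance seen between A (node 1) and B (node 3).
Reduce the network between node 1 (A) and node 3 (B) by series/parallel combination:
  Rp1 = R1 ‖ R2 (parallel, both between nodes 0 and 1) = 1/(1/110 + 1/13000) = 109.1 Ω
  Rp2 = R3 ‖ R4 (parallel, both between nodes 0 and 3) = 1/(1/75000 + 1/680) = 673.9 Ω
  Rs1 = Rp1 + Rp2 (series, joined only at node 0) = 109.1 + 673.9 = 783 Ω
  Rp3 = R5 ‖ Rs1 (parallel, both between nodes 1 and 3) = 1/(1/43000 + 1/783) = 769 Ω
R_th = 769 Ω
I_n = V_th/R_th = 23.16/769 = 0.03012 A, and R_n = R_th = 769 Ω

Final answer: I_n = 0.03012 A, R_n = 769 Ω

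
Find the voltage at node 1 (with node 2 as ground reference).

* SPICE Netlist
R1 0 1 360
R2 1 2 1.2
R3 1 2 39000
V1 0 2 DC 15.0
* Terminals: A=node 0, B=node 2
Nodal analysis, taking node 2 as the 0 V reference.
Source V1 fixes V_0 = 15 V.
KCL at each unknown node (sum of currents leaving = 0; resistances in Ω):
  Node 1: (V_1 - 15)/360 + (V_1 - 0)/1.2 + (V_1 - 0)/39000 = 0
Collecting terms: 0.8361 × V_1 = 0.04167  =>  V_1 = 0.04983 V
The requested potential is V_1 = 0.04983 V.

Final answer: V_1 = 0.04983 V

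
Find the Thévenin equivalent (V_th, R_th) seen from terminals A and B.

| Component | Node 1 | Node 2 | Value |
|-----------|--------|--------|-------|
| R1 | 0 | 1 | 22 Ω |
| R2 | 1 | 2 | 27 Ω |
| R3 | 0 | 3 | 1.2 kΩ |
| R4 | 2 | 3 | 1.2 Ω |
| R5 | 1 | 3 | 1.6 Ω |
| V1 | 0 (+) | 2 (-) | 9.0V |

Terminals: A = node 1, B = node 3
Step 1 — V_th is the open-circuit voltage V_A - V_B (nothing connected across the terminals).
Nodal analysis, taking node 2 as the 0 V reference.
Source V1 fixes V_0 = 9 V.
KCL at each unknown node (sum of currents leaving = 0; resistances in Ω):
  Node 1: (V_1 - 9)/22 + (V_1 - 0)/27 + (V_1 - V_3)/1.6 = 0
  Node 3: (V_3 - 9)/1200 + (V_3 - 0)/1.2 + (V_3 - V_1)/1.6 = 0
Collecting terms (coefficients in siemens):
  0.7075·V_1 - 0.625·V_3 = 0.4091
  1.459·V_3 - 0.625·V_1 = 0.0075
Determinant D = (0.7075)(1.459) - (-0.625)(-0.625) = 0.6417
V_1 = [(0.4091)(1.459) - (-0.625)(0.0075)]/D = 0.9375 V
V_3 = [(0.7075)(0.0075) - (0.4091)(-0.625)]/D = 0.4067 V
V_th = V_1 - V_3 = 0.9375 - 0.4067 = 0.5308 V
Step 2 — R_th: zero the source — replace V1 by a short circuit (node 2 merges into node 0) — and find the resistance seen between A (node 1) and B (node 3).
Reduce the network between node 1 (A) and node 3 (B) by series/parallel combination:
  Rp1 = R1 ‖ R2 (parallel, both between nodes 0 and 1) = 1/(1/22 + 1/27) = 12.12 Ω
  Rp2 = R3 ‖ R4 (parallel, both between nodes 0 and 3) = 1/(1/1200 + 1/1.2) = 1.199 Ω
  Rs1 = Rp1 + Rp2 (series, joined only at node 0) = 12.12 + 1.199 = 13.32 Ω
  Rp3 = R5 ‖ Rs1 (parallel, both between nodes 1 and 3) = 1/(1/1.6 + 1/13.32) = 1.428 Ω
R_th = 1.428 Ω

Final answer: V_th = 0.5308 V, R_th = 1.428 Ω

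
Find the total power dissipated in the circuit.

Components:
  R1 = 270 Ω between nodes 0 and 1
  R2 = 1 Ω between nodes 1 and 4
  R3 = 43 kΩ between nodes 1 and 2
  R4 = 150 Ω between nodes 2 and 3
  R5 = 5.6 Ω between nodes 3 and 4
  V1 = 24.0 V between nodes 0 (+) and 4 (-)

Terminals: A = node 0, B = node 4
Nodal analysis, taking node 4 as the 0 V reference.
Source V1 fixes V_0 = 24 V.
KCL at each unknown node (sum of currents leaving = 0; resistances in Ω):
  Node 1: (V_1 - 24)/270 + (V_1 - 0)/1 + (V_1 - V_2)/43000 = 0
  Node 2: (V_2 - V_1)/43000 + (V_2 - V_3)/150 = 0
  Node 3: (V_3 - V_2)/150 + (V_3 - 0)/5.6 = 0
Collecting terms (coefficients in siemens):
  1.004·V_1 - 0.00002326·V_2 = 0.08889
  0.00669·V_2 - 0.00002326·V_1 - 0.006667·V_3 = 0
  0.1852·V_3 - 0.006667·V_2 = 0
Solving these 3 simultaneous equations (Gaussian elimination) gives:
  V_1 = 0.08856 V, V_2 = 0.0003193 V, V_3 = 0.00001149 V
Power in each resistor, P = (ΔV)²/R:
  P_R1 = (24 - 0.08856)²/270 = 2.118 W
  P_R2 = (0.08856 - 0)²/1 = 0.007843 W
  P_R3 = (0.08856 - 0.0003193)²/43000 = 0.0000001811 W
  P_R4 = (0.0003193 - 0.00001149)²/150 = 0.0000000006317 W
  P_R5 = (0.00001149 - 0)²/5.6 = 0.00000000002358 W
P_total = P_R1 + P_R2 + P_R3 + P_R4 + P_R5 = 2.125 W

Final answer: 2.125 W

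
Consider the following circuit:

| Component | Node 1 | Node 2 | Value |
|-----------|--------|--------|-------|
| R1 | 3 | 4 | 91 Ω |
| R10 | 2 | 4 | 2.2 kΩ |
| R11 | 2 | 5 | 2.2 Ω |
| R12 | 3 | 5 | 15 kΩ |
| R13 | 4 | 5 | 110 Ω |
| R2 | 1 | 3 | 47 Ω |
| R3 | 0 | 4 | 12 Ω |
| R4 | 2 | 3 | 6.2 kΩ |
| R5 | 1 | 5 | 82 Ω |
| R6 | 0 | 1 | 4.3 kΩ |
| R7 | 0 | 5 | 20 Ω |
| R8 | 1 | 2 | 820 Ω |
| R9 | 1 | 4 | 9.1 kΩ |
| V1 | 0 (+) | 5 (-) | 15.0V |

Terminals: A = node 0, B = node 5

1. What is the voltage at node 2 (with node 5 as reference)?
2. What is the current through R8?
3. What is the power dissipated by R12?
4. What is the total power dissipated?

Nodal analysis, taking node 5 as the 0 V reference.
Source V1 fixes V_0 = 15 V.
KCL at each unknown node (sum of currents leaving = 0; resistances in Ω):
  Node 1: (V_1 - V_3)/47 + (V_1 - 0)/82 + (V_1 - 15)/4300 + (V_1 - V_2)/820 + (V_1 - V_4)/9100 = 0
  Node 2: (V_2 - V_3)/6200 + (V_2 - V_1)/820 + (V_2 - V_4)/2200 + (V_2 - 0)/2.2 = 0
  Node 3: (V_3 - V_4)/91 + (V_3 - V_1)/47 + (V_3 - V_2)/6200 + (V_3 - 0)/15000 = 0
  Node 4: (V_4 - V_3)/91 + (V_4 - 15)/12 + (V_4 - V_1)/9100 + (V_4 - V_2)/2200 + (V_4 - 0)/110 = 0
Collecting terms (coefficients in siemens):
  0.03503·V_1 - 0.00122·V_2 - 0.02128·V_3 - 0.0001099·V_4 = 0.003488
  0.4564·V_2 - 0.00122·V_1 - 0.0001613·V_3 - 0.0004545·V_4 = 0
  0.03249·V_3 - 0.02128·V_1 - 0.0001613·V_2 - 0.01099·V_4 = 0
  0.104·V_4 - 0.0001099·V_1 - 0.0004545·V_2 - 0.01099·V_3 = 1.25
Solving these 4 simultaneous equations (Gaussian elimination) gives:
  V_1 = 4.599 V, V_2 = 0.02764 V, V_3 = 7.341 V, V_4 = 12.8 V
Part 1:
  Read off the nodal solution: V_2 = 0.02764 V
Part 2:
  I_R8 = (V_1 - V_2)/R8 = (4.599 - 0.02764)/820 = 0.005575 A
  Magnitude: I_R8 = 0.005575 A
Part 3:
  I_R12 = (V_3 - V_5)/R12 = (7.341 - 0)/15000 = 0.0004894 A
  P_R12 = I_R12² × R12 = (0.0004894)² × 15000 = 0.003593 W
Part 4:
  Power in each resistor, P = (ΔV)²/R:
    P_R1 = (7.341 - 12.8)²/91 = 0.3277 W
    P_R2 = (4.599 - 7.341)²/47 = 0.16 W
    P_R3 = (15 - 12.8)²/12 = 0.4023 W
    P_R4 = (0.02764 - 7.341)²/6200 = 0.008628 W
    P_R5 = (4.599 - 0)²/82 = 0.258 W
    P_R6 = (15 - 4.599)²/4300 = 0.02516 W
    P_R7 = (15 - 0)²/20 = 11.25 W
    P_R8 = (4.599 - 0.02764)²/820 = 0.02549 W
    P_R9 = (4.599 - 12.8)²/9100 = 0.007395 W
    P_R10 = (0.02764 - 12.8)²/2200 = 0.07418 W
    P_R11 = (0.02764 - 0)²/2.2 = 0.0003472 W
    P_R12 = (7.341 - 0)²/15000 = 0.003593 W
    P_R13 = (12.8 - 0)²/110 = 1.49 W
  P_total = P_R1 + P_R2 + P_R3 + P_R4 + P_R5 + P_R6 + P_R7 + P_R8 + P_R9 + P_R10 + P_R11 + P_R12 + P_R13 = 14.03 W

Final answers:
1. V_2 = 0.02764 V
2. I_R8 = 0.005575 A
3. P_R12 = 0.003593 W
4. P_total = 14.03 W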